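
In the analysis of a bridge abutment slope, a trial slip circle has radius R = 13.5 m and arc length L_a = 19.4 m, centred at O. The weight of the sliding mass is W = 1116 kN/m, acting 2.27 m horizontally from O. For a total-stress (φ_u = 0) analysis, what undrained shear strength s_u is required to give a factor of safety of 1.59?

s_u = 15.4 kPa

FS = s_u·L_a·R / (W·d), so s_u = FS·W·d / (L_a·R).
s_u = 1.59·1116·2.27 / (19.40·13.5) = 4028.0 / 261.90 = 15.38 kPa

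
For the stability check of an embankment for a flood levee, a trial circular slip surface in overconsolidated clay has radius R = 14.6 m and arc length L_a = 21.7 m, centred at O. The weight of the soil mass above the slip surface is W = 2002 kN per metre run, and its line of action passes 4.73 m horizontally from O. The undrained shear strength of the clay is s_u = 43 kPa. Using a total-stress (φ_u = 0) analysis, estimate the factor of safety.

Taking moments about the centre O, the resisting moment is provided by the undrained shear strength acting along the arc:
M_R = s_u·L_a·R = 43·21.70·14.6 = 13623.3 kN·m/m
M_D = W·d = 2002·4.73 = 9469.5 kN·m/m
FS = M_R / M_D = 13623.3 / 9469.5 = 1.439

FS = 1.44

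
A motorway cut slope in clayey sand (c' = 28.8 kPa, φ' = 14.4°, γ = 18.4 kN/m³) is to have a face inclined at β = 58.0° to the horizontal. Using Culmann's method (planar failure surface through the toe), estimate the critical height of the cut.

Culmann's analysis gives the critical failure plane at α_cr = (β + φ')/2 = (58.0 + 14.4)/2 = 36.2°, and the critical height
H_c = (4c'/γ) · sinβ cosφ' / [1 − cos(β − φ')]
    = (4·28.8/18.4) · sin58.0°·cos14.4° / [1 − cos(43.6°)]
    = 6.261 · 0.8480·0.9686 / [1 − 0.7242]
    = 6.261 · 0.8214 / 0.2758
    = 18.64 m

H_c = 18.64 m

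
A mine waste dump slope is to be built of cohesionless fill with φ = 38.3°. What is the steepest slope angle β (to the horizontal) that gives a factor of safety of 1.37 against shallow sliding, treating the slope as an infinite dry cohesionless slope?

For an infinite dry cohesionless slope FS = tanφ/tanβ, so tanβ = tanφ / FS.
tanβ = tan38.3° / 1.37 = 0.7898 / 1.37 = 0.5765
β = arctan(0.5765) = 29.96°

β = 30.0°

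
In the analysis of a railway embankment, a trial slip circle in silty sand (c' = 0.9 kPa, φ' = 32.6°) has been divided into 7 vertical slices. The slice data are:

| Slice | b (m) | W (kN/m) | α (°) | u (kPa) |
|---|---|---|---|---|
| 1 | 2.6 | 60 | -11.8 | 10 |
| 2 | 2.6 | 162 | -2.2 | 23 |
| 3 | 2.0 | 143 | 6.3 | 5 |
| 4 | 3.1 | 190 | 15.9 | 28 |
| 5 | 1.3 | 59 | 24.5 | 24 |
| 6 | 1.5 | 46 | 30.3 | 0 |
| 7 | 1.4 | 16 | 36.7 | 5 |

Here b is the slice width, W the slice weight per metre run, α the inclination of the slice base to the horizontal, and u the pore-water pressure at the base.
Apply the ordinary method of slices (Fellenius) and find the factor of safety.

FS = 2.66

Ordinary method of slices: FS = Σ[c'·Δl_i + (W_i cosα_i − u_i·Δl_i)·tanφ'] / Σ W_i sinα_i, with Δl_i = b_i / cosα_i.
Slice 1: Δl = 2.6/cos(-11.8°) = 2.656 m; N'_1 = 60·cos(-11.8°) − 10·2.656 = 32.2; c'Δl = 2.39; W sinα = -12.3
Slice 2: Δl = 2.6/cos(-2.2°) = 2.602 m; N'_2 = 162·cos(-2.2°) − 23·2.602 = 102.0; c'Δl = 2.34; W sinα = -6.2
Slice 3: Δl = 2.0/cos6.3° = 2.012 m; N'_3 = 143·cos6.3° − 5·2.012 = 132.1; c'Δl = 1.81; W sinα = 15.7
Slice 4: Δl = 3.1/cos15.9° = 3.223 m; N'_4 = 190·cos15.9° − 28·3.223 = 92.5; c'Δl = 2.90; W sinα = 52.1
Slice 5: Δl = 1.3/cos24.5° = 1.429 m; N'_5 = 59·cos24.5° − 24·1.429 = 19.4; c'Δl = 1.29; W sinα = 24.5
Slice 6: Δl = 1.5/cos30.3° = 1.737 m; N'_6 = 46·cos30.3° − 0·1.737 = 39.7; c'Δl = 1.56; W sinα = 23.2
Slice 7: Δl = 1.4/cos36.7° = 1.746 m; N'_7 = 16·cos36.7° − 5·1.746 = 4.1; c'Δl = 1.57; W sinα = 9.6
Σc'Δl = 13.9 kN/m; ΣN' = 422.0 kN/m; ΣW sinα = 106.5 kN/m
Resisting = 13.9 + 422.0·tan32.6° = 13.9 + 269.9 = 283.7 kN/m
FS = 283.7 / 106.5 = 2.664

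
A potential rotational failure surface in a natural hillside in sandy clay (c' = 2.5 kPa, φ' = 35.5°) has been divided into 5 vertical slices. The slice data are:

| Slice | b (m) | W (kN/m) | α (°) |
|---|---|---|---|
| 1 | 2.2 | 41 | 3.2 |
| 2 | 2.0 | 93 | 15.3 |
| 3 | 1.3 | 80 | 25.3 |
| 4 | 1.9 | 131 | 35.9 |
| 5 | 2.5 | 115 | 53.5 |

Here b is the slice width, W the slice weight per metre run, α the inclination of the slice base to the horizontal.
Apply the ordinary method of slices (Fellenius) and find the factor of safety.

Ordinary method of slices: FS = Σ[c'·Δl_i + (W_i cosα_i)·tanφ'] / Σ W_i sinα_i, with Δl_i = b_i / cosα_i.
Slice 1: Δl = 2.2/cos3.2° = 2.203 m; N'_1 = 41·cos3.2° = 40.9; c'Δl = 5.51; W sinα = 2.3
Slice 2: Δl = 2.0/cos15.3° = 2.073 m; N'_2 = 93·cos15.3° = 89.7; c'Δl = 5.18; W sinα = 24.5
Slice 3: Δl = 1.3/cos25.3° = 1.438 m; N'_3 = 80·cos25.3° = 72.3; c'Δl = 3.59; W sinα = 34.2
Slice 4: Δl = 1.9/cos35.9° = 2.346 m; N'_4 = 131·cos35.9° = 106.1; c'Δl = 5.86; W sinα = 76.8
Slice 5: Δl = 2.5/cos53.5° = 4.203 m; N'_5 = 115·cos53.5° = 68.4; c'Δl = 10.51; W sinα = 92.4
Σc'Δl = 30.7 kN/m; ΣN' = 377.5 kN/m; ΣW sinα = 230.3 kN/m
Resisting = 30.7 + 377.5·tan35.5° = 30.7 + 269.3 = 299.9 kN/m
FS = 299.9 / 230.3 = 1.302

FS = 1.30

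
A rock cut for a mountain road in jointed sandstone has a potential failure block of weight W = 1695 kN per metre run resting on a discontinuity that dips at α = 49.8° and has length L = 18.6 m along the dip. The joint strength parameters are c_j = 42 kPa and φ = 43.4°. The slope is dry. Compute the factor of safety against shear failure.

FS = 1.40

Resolving the block weight along and normal to the plane and applying the Mohr–Coulomb strength on the joint:
N' = W cosα = 1695·cos49.8° = 1094.1 kN/m
Driving force T = W sinα = 1695·sin49.8° = 1294.6 kN/m
Resisting force R = c_j·L + N'·tanφ = 42·18.6 + 1094.1·tan43.4° = 781.2 + 1034.6 = 1815.8 kN/m
FS = R / T = 1815.8 / 1294.6 = 1.403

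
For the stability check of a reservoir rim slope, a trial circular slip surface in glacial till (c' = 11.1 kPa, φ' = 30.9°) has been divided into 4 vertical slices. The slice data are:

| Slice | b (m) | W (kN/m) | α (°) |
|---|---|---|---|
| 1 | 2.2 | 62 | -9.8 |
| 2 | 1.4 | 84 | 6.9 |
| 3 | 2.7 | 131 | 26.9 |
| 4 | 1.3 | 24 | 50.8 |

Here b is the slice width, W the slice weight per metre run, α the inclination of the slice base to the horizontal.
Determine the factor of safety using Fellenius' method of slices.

FS = 3.39

Ordinary method of slices: FS = Σ[c'·Δl_i + (W_i cosα_i)·tanφ'] / Σ W_i sinα_i, with Δl_i = b_i / cosα_i.
Slice 1: Δl = 2.2/cos(-9.8°) = 2.233 m; N'_1 = 62·cos(-9.8°) = 61.1; c'Δl = 24.78; W sinα = -10.6
Slice 2: Δl = 1.4/cos6.9° = 1.410 m; N'_2 = 84·cos6.9° = 83.4; c'Δl = 15.65; W sinα = 10.1
Slice 3: Δl = 2.7/cos26.9° = 3.028 m; N'_3 = 131·cos26.9° = 116.8; c'Δl = 33.61; W sinα = 59.3
Slice 4: Δl = 1.3/cos50.8° = 2.057 m; N'_4 = 24·cos50.8° = 15.2; c'Δl = 22.83; W sinα = 18.6
Σc'Δl = 96.9 kN/m; ΣN' = 276.5 kN/m; ΣW sinα = 77.4 kN/m
Resisting = 96.9 + 276.5·tan30.9° = 96.9 + 165.5 = 262.3 kN/m
FS = 262.3 / 77.4 = 3.389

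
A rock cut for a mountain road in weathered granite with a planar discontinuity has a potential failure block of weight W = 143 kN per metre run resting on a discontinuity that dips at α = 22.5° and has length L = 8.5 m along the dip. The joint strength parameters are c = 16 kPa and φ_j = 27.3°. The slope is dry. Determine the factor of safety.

Resolving the block weight along and normal to the plane and applying the Mohr–Coulomb strength on the joint:
N' = W cosα = 143·cos22.5° = 132.1 kN/m
Driving force T = W sinα = 143·sin22.5° = 54.7 kN/m
Resisting force R = c·L + N'·tanφ_j = 16·8.5 + 132.1·tan27.3° = 136.0 + 68.2 = 204.2 kN/m
FS = R / T = 204.2 / 54.7 = 3.731

FS = 3.73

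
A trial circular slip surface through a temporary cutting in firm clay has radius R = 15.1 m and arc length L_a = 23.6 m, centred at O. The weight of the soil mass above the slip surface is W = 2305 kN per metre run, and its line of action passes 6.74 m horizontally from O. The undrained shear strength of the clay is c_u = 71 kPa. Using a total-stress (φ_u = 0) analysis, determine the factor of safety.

FS = 1.63

Taking moments about the centre O, the resisting moment is provided by the undrained shear strength acting along the arc:
M_R = c_u·L_a·R = 71·23.60·15.1 = 25301.6 kN·m/m
M_D = W·d = 2305·6.74 = 15535.7 kN·m/m
FS = M_R / M_D = 25301.6 / 15535.7 = 1.629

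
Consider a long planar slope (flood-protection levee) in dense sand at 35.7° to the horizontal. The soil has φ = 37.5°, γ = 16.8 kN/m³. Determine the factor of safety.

FS = 1.07

For a dry cohesionless infinite slope the factor of safety is FS = tanφ / tanβ.
FS = tan37.5° / tan35.7° = 0.7673 / 0.7186 = 1.068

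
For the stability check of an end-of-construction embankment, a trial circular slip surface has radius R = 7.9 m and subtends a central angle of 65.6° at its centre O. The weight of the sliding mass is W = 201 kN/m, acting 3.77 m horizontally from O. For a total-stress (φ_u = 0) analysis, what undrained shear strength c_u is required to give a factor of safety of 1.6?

c_u = 17.0 kPa

FS = c_u·L_a·R / (W·d), so c_u = FS·W·d / (L_a·R).
Arc length L_a = R·θ = 7.9·(65.6°·π/180) = 7.9·1.1449 = 9.04 m
c_u = 1.6·201·3.77 / (9.04·7.9) = 1212.4 / 71.46 = 16.97 kPa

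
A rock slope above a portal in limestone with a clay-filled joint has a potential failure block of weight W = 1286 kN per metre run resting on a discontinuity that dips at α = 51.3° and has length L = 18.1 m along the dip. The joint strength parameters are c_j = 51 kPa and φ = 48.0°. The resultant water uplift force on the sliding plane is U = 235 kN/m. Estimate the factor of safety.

FS = 1.55

Resolving the block weight along and normal to the plane and applying the Mohr–Coulomb strength on the joint:
N' = W cosα − U = 1286·cos51.3° − 235 = 569.1 kN/m
Driving force T = W sinα = 1286·sin51.3° = 1003.6 kN/m
Resisting force R = c_j·L + N'·tanφ = 51·18.1 + 569.1·tan48.0° = 923.1 + 632.0 = 1555.1 kN/m
FS = R / T = 1555.1 / 1003.6 = 1.549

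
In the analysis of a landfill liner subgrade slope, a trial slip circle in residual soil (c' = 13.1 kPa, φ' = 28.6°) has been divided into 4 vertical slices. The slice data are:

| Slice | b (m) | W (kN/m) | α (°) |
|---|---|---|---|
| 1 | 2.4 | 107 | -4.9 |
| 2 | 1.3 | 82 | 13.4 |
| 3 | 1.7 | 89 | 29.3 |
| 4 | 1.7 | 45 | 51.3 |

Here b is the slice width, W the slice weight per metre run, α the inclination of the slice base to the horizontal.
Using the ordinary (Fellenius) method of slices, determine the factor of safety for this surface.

Ordinary method of slices: FS = Σ[c'·Δl_i + (W_i cosα_i)·tanφ'] / Σ W_i sinα_i, with Δl_i = b_i / cosα_i.
Slice 1: Δl = 2.4/cos(-4.9°) = 2.409 m; N'_1 = 107·cos(-4.9°) = 106.6; c'Δl = 31.56; W sinα = -9.1
Slice 2: Δl = 1.3/cos13.4° = 1.336 m; N'_2 = 82·cos13.4° = 79.8; c'Δl = 17.51; W sinα = 19.0
Slice 3: Δl = 1.7/cos29.3° = 1.949 m; N'_3 = 89·cos29.3° = 77.6; c'Δl = 25.54; W sinα = 43.6
Slice 4: Δl = 1.7/cos51.3° = 2.719 m; N'_4 = 45·cos51.3° = 28.1; c'Δl = 35.62; W sinα = 35.1
Σc'Δl = 110.2 kN/m; ΣN' = 292.1 kN/m; ΣW sinα = 88.5 kN/m
Resisting = 110.2 + 292.1·tan28.6° = 110.2 + 159.3 = 269.5 kN/m
FS = 269.5 / 88.5 = 3.044

FS = 3.04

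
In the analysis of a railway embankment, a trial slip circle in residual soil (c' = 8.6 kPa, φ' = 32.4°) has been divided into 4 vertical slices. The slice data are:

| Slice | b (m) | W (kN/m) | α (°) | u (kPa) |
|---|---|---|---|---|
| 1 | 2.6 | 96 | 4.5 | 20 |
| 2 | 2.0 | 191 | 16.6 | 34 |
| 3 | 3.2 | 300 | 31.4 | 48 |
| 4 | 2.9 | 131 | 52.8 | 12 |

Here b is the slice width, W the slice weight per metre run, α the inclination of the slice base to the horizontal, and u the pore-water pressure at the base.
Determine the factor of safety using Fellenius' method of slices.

FS = 0.85

Ordinary method of slices: FS = Σ[c'·Δl_i + (W_i cosα_i − u_i·Δl_i)·tanφ'] / Σ W_i sinα_i, with Δl_i = b_i / cosα_i.
Slice 1: Δl = 2.6/cos4.5° = 2.608 m; N'_1 = 96·cos4.5° − 20·2.608 = 43.5; c'Δl = 22.43; W sinα = 7.5
Slice 2: Δl = 2.0/cos16.6° = 2.087 m; N'_2 = 191·cos16.6° − 34·2.087 = 112.1; c'Δl = 17.95; W sinα = 54.6
Slice 3: Δl = 3.2/cos31.4° = 3.749 m; N'_3 = 300·cos31.4° − 48·3.749 = 76.1; c'Δl = 32.24; W sinα = 156.3
Slice 4: Δl = 2.9/cos52.8° = 4.797 m; N'_4 = 131·cos52.8° − 12·4.797 = 21.6; c'Δl = 41.25; W sinα = 104.3
Σc'Δl = 113.9 kN/m; ΣN' = 253.4 kN/m; ΣW sinα = 322.7 kN/m
Resisting = 113.9 + 253.4·tan32.4° = 113.9 + 160.8 = 274.7 kN/m
FS = 274.7 / 322.7 = 0.851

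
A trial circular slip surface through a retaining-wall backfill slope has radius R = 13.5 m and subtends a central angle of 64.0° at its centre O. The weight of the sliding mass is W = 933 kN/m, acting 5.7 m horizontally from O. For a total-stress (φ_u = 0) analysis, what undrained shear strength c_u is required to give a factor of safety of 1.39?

c_u = 36.3 kPa

FS = c_u·L_a·R / (W·d), so c_u = FS·W·d / (L_a·R).
Arc length L_a = R·θ = 13.5·(64.0°·π/180) = 13.5·1.1170 = 15.08 m
c_u = 1.39·933·5.7 / (15.08·13.5) = 7392.2 / 203.58 = 36.31 kPa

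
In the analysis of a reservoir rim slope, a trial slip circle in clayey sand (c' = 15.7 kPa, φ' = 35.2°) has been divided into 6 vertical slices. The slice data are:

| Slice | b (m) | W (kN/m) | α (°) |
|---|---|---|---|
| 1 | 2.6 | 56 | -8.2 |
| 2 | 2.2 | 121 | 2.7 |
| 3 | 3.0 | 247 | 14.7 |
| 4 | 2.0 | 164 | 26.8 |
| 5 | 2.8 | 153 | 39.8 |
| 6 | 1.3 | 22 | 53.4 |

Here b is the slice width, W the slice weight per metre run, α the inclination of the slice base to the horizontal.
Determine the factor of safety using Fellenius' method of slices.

FS = 2.96

Ordinary method of slices: FS = Σ[c'·Δl_i + (W_i cosα_i)·tanφ'] / Σ W_i sinα_i, with Δl_i = b_i / cosα_i.
Slice 1: Δl = 2.6/cos(-8.2°) = 2.627 m; N'_1 = 56·cos(-8.2°) = 55.4; c'Δl = 41.24; W sinα = -8.0
Slice 2: Δl = 2.2/cos2.7° = 2.202 m; N'_2 = 121·cos2.7° = 120.9; c'Δl = 34.58; W sinα = 5.7
Slice 3: Δl = 3.0/cos14.7° = 3.102 m; N'_3 = 247·cos14.7° = 238.9; c'Δl = 48.69; W sinα = 62.7
Slice 4: Δl = 2.0/cos26.8° = 2.241 m; N'_4 = 164·cos26.8° = 146.4; c'Δl = 35.18; W sinα = 73.9
Slice 5: Δl = 2.8/cos39.8° = 3.644 m; N'_5 = 153·cos39.8° = 117.5; c'Δl = 57.22; W sinα = 97.9
Slice 6: Δl = 1.3/cos53.4° = 2.180 m; N'_6 = 22·cos53.4° = 13.1; c'Δl = 34.23; W sinα = 17.7
Σc'Δl = 251.1 kN/m; ΣN' = 692.3 kN/m; ΣW sinα = 249.9 kN/m
Resisting = 251.1 + 692.3·tan35.2° = 251.1 + 488.3 = 739.5 kN/m
FS = 739.5 / 249.9 = 2.959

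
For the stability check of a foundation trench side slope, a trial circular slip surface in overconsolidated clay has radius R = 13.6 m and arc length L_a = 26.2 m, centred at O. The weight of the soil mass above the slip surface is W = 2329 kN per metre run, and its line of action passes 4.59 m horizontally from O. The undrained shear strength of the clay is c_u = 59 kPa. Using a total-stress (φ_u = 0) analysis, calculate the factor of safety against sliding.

FS = 1.97

Taking moments about the centre O, the resisting moment is provided by the undrained shear strength acting along the arc:
M_R = c_u·L_a·R = 59·26.20·13.6 = 21022.9 kN·m/m
M_D = W·d = 2329·4.59 = 10690.1 kN·m/m
FS = M_R / M_D = 21022.9 / 10690.1 = 1.967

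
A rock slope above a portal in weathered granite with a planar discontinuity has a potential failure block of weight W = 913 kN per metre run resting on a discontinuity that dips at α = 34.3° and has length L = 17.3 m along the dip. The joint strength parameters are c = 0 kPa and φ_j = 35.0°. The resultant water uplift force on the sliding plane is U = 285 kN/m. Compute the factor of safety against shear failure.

FS = 0.64

Resolving the block weight along and normal to the plane and applying the Mohr–Coulomb strength on the joint:
N' = W cosα − U = 913·cos34.3° − 285 = 469.2 kN/m
Driving force T = W sinα = 913·sin34.3° = 514.5 kN/m
Resisting force R = c·L + N'·tanφ_j = 0·17.3 + 469.2·tan35.0° = 0.0 + 328.6 = 328.6 kN/m
FS = R / T = 328.6 / 514.5 = 0.639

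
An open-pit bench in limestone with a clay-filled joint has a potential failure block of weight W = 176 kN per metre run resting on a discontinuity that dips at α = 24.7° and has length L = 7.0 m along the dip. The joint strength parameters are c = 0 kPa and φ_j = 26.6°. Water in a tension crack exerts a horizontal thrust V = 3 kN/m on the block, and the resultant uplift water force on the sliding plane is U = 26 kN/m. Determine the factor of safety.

FS = 0.87

Resolving the block weight along and normal to the plane and applying the Mohr–Coulomb strength on the joint:
N' = W cosα − U − V sinα = 176·cos24.7° − 26 − 3·sin24.7° = 132.6 kN/m
Driving force T = W sinα + V cosα = 176·sin24.7° + 3·cos24.7° = 76.3 kN/m
Resisting force R = c·L + N'·tanφ_j = 0·7.0 + 132.6·tan26.6° = 0.0 + 66.4 = 66.4 kN/m
FS = R / T = 66.4 / 76.3 = 0.871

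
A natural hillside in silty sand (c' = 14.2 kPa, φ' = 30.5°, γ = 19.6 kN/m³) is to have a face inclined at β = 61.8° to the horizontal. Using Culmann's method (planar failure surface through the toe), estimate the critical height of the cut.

Culmann's analysis gives the critical failure plane at α_cr = (β + φ')/2 = (61.8 + 30.5)/2 = 46.1°, and the critical height
H_c = (4c'/γ) · sinβ cosφ' / [1 − cos(β − φ')]
    = (4·14.2/19.6) · sin61.8°·cos30.5° / [1 − cos(31.3°)]
    = 2.898 · 0.8813·0.8616 / [1 − 0.8545]
    = 2.898 · 0.7594 / 0.1455
    = 15.12 m

H_c = 15.12 m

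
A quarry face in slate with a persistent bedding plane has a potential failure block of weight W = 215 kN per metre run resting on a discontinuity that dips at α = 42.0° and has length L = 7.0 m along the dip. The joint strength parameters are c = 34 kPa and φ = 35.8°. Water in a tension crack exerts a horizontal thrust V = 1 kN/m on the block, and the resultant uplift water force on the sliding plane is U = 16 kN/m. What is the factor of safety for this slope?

FS = 2.36

Resolving the block weight along and normal to the plane and applying the Mohr–Coulomb strength on the joint:
N' = W cosα − U − V sinα = 215·cos42.0° − 16 − 1·sin42.0° = 143.1 kN/m
Driving force T = W sinα + V cosα = 215·sin42.0° + 1·cos42.0° = 144.6 kN/m
Resisting force R = c·L + N'·tanφ = 34·7.0 + 143.1·tan35.8° = 238.0 + 103.2 = 341.2 kN/m
FS = R / T = 341.2 / 144.6 = 2.360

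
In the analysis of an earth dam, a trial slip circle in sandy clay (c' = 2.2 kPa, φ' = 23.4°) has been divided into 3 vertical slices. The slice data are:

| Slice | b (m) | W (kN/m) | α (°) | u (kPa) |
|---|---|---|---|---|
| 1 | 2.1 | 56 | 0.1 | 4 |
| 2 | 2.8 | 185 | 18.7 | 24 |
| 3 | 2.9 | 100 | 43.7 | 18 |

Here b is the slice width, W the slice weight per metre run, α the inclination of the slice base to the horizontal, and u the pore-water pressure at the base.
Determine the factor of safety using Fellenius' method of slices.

Ordinary method of slices: FS = Σ[c'·Δl_i + (W_i cosα_i − u_i·Δl_i)·tanφ'] / Σ W_i sinα_i, with Δl_i = b_i / cosα_i.
Slice 1: Δl = 2.1/cos0.1° = 2.100 m; N'_1 = 56·cos0.1° − 4·2.100 = 47.6; c'Δl = 4.62; W sinα = 0.1
Slice 2: Δl = 2.8/cos18.7° = 2.956 m; N'_2 = 185·cos18.7° − 24·2.956 = 104.3; c'Δl = 6.50; W sinα = 59.3
Slice 3: Δl = 2.9/cos43.7° = 4.011 m; N'_3 = 100·cos43.7° − 18·4.011 = 0.1; c'Δl = 8.82; W sinα = 69.1
Σc'Δl = 19.9 kN/m; ΣN' = 152.0 kN/m; ΣW sinα = 128.5 kN/m
Resisting = 19.9 + 152.0·tan23.4° = 19.9 + 65.8 = 85.7 kN/m
FS = 85.7 / 128.5 = 0.667

FS = 0.67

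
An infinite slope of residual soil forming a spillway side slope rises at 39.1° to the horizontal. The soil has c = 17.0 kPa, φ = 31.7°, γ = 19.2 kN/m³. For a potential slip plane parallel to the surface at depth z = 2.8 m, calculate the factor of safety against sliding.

For an infinite slope with a slip plane parallel to the surface (no pore pressure): FS = [c + γz cos²β tanφ] / [γz sinβ cosβ].
γz = 19.2·2.8 = 53.76 kN/m²
Numerator = 17.0 + 53.76·cos²39.1°·tan31.7° = 17.0 + 53.76·0.6022·0.6176 = 36.996 kPa
Denominator = 53.76·sin39.1°·cos39.1° = 53.76·0.6307·0.7760 = 26.312 kPa
FS = 36.996 / 26.312 = 1.406

FS = 1.41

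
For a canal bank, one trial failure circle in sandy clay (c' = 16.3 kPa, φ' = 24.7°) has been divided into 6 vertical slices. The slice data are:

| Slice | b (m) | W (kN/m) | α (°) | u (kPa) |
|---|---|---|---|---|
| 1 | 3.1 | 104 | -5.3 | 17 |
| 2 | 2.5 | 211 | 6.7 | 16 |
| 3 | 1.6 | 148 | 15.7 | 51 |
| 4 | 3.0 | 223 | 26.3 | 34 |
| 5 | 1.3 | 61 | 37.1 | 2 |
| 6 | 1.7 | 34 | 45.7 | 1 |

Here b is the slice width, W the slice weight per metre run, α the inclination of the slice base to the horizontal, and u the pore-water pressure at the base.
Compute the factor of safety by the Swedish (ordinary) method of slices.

FS = 2.04

Ordinary method of slices: FS = Σ[c'·Δl_i + (W_i cosα_i − u_i·Δl_i)·tanφ'] / Σ W_i sinα_i, with Δl_i = b_i / cosα_i.
Slice 1: Δl = 3.1/cos(-5.3°) = 3.113 m; N'_1 = 104·cos(-5.3°) − 17·3.113 = 50.6; c'Δl = 50.75; W sinα = -9.6
Slice 2: Δl = 2.5/cos6.7° = 2.517 m; N'_2 = 211·cos6.7° − 16·2.517 = 169.3; c'Δl = 41.03; W sinα = 24.6
Slice 3: Δl = 1.6/cos15.7° = 1.662 m; N'_3 = 148·cos15.7° − 51·1.662 = 57.7; c'Δl = 27.09; W sinα = 40.0
Slice 4: Δl = 3.0/cos26.3° = 3.346 m; N'_4 = 223·cos26.3° − 34·3.346 = 86.1; c'Δl = 54.55; W sinα = 98.8
Slice 5: Δl = 1.3/cos37.1° = 1.630 m; N'_5 = 61·cos37.1° − 2·1.630 = 45.4; c'Δl = 26.57; W sinα = 36.8
Slice 6: Δl = 1.7/cos45.7° = 2.434 m; N'_6 = 34·cos45.7° − 1·2.434 = 21.3; c'Δl = 39.68; W sinα = 24.3
Σc'Δl = 239.7 kN/m; ΣN' = 430.5 kN/m; ΣW sinα = 215.0 kN/m
Resisting = 239.7 + 430.5·tan24.7° = 239.7 + 198.0 = 437.7 kN/m
FS = 437.7 / 215.0 = 2.036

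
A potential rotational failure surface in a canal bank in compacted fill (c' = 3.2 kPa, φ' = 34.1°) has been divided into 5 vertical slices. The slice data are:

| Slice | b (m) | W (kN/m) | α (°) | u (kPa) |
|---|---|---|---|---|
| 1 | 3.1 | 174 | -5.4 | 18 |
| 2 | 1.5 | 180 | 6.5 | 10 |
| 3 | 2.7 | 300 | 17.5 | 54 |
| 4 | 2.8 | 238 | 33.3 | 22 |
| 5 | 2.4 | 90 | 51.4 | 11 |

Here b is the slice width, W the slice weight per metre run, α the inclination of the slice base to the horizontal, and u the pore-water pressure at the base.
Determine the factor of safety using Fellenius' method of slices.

FS = 1.43

Ordinary method of slices: FS = Σ[c'·Δl_i + (W_i cosα_i − u_i·Δl_i)·tanφ'] / Σ W_i sinα_i, with Δl_i = b_i / cosα_i.
Slice 1: Δl = 3.1/cos(-5.4°) = 3.114 m; N'_1 = 174·cos(-5.4°) − 18·3.114 = 117.2; c'Δl = 9.96; W sinα = -16.4
Slice 2: Δl = 1.5/cos6.5° = 1.510 m; N'_2 = 180·cos6.5° − 10·1.510 = 163.7; c'Δl = 4.83; W sinα = 20.4
Slice 3: Δl = 2.7/cos17.5° = 2.831 m; N'_3 = 300·cos17.5° − 54·2.831 = 133.2; c'Δl = 9.06; W sinα = 90.2
Slice 4: Δl = 2.8/cos33.3° = 3.350 m; N'_4 = 238·cos33.3° − 22·3.350 = 125.2; c'Δl = 10.72; W sinα = 130.7
Slice 5: Δl = 2.4/cos51.4° = 3.847 m; N'_5 = 90·cos51.4° − 11·3.847 = 13.8; c'Δl = 12.31; W sinα = 70.3
Σc'Δl = 46.9 kN/m; ΣN' = 553.2 kN/m; ΣW sinα = 295.2 kN/m
Resisting = 46.9 + 553.2·tan34.1° = 46.9 + 374.6 = 421.4 kN/m
FS = 421.4 / 295.2 = 1.428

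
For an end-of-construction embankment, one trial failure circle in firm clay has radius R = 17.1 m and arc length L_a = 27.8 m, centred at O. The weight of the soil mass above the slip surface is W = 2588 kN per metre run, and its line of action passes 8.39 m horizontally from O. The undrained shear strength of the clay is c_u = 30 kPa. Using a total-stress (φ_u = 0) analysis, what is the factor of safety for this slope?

FS = 0.66

Taking moments about the centre O, the resisting moment is provided by the undrained shear strength acting along the arc:
M_R = c_u·L_a·R = 30·27.80·17.1 = 14261.4 kN·m/m
M_D = W·d = 2588·8.39 = 21713.3 kN·m/m
FS = M_R / M_D = 14261.4 / 21713.3 = 0.657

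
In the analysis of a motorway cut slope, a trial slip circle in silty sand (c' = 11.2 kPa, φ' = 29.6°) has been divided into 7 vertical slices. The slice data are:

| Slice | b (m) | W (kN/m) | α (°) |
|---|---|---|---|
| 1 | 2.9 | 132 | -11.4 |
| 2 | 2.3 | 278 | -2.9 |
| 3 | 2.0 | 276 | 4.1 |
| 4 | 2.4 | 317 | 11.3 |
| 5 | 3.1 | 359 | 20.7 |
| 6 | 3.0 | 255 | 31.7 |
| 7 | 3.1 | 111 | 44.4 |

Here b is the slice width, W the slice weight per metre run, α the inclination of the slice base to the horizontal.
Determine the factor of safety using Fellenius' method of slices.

FS = 3.04

Ordinary method of slices: FS = Σ[c'·Δl_i + (W_i cosα_i)·tanφ'] / Σ W_i sinα_i, with Δl_i = b_i / cosα_i.
Slice 1: Δl = 2.9/cos(-11.4°) = 2.958 m; N'_1 = 132·cos(-11.4°) = 129.4; c'Δl = 33.13; W sinα = -26.1
Slice 2: Δl = 2.3/cos(-2.9°) = 2.303 m; N'_2 = 278·cos(-2.9°) = 277.6; c'Δl = 25.79; W sinα = -14.1
Slice 3: Δl = 2.0/cos4.1° = 2.005 m; N'_3 = 276·cos4.1° = 275.3; c'Δl = 22.46; W sinα = 19.7
Slice 4: Δl = 2.4/cos11.3° = 2.447 m; N'_4 = 317·cos11.3° = 310.9; c'Δl = 27.41; W sinα = 62.1
Slice 5: Δl = 3.1/cos20.7° = 3.314 m; N'_5 = 359·cos20.7° = 335.8; c'Δl = 37.12; W sinα = 126.9
Slice 6: Δl = 3.0/cos31.7° = 3.526 m; N'_6 = 255·cos31.7° = 217.0; c'Δl = 39.49; W sinα = 134.0
Slice 7: Δl = 3.1/cos44.4° = 4.339 m; N'_7 = 111·cos44.4° = 79.3; c'Δl = 48.60; W sinα = 77.7
Σc'Δl = 234.0 kN/m; ΣN' = 1625.3 kN/m; ΣW sinα = 380.2 kN/m
Resisting = 234.0 + 1625.3·tan29.6° = 234.0 + 923.3 = 1157.3 kN/m
FS = 1157.3 / 380.2 = 3.043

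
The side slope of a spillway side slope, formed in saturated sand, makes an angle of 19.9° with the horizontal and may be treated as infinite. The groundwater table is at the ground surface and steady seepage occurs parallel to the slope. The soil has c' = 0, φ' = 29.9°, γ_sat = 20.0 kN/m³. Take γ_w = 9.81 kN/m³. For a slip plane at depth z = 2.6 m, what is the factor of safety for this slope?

FS = 0.81

With seepage parallel to the slope and the water table at the surface, the effective normal stress on the slip plane uses the buoyant unit weight γ' = γ_sat − γ_w while the driving shear stress uses γ_sat:
FS = [c' + γ' z cos²β tanφ'] / [γ_sat z sinβ cosβ]
(For c' = 0 this reduces to FS = (γ'/γ_sat)·tanφ'/tanβ.)
γ' = 20.0 − 9.81 = 10.19 kN/m³
Numerator = 0.0 + 10.19·2.6·cos²19.9°·tan29.9° = 0.0 + 10.19·2.6·0.8841·0.5750 = 13.470 kPa
Denominator = 20.0·2.6·sin19.9°·cos19.9° = 20.0·2.6·0.3404·0.9403 = 16.643 kPa
FS = 13.470 / 16.643 = 0.809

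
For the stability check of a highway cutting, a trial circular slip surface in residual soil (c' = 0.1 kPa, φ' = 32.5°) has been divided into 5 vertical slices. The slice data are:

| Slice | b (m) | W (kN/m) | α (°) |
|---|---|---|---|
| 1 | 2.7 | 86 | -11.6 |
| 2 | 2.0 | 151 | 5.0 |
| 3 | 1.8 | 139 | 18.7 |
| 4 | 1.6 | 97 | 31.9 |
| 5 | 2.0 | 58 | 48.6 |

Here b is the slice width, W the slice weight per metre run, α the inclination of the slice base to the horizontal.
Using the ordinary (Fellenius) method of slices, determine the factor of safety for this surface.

Ordinary method of slices: FS = Σ[c'·Δl_i + (W_i cosα_i)·tanφ'] / Σ W_i sinα_i, with Δl_i = b_i / cosα_i.
Slice 1: Δl = 2.7/cos(-11.6°) = 2.756 m; N'_1 = 86·cos(-11.6°) = 84.2; c'Δl = 0.28; W sinα = -17.3
Slice 2: Δl = 2.0/cos5.0° = 2.008 m; N'_2 = 151·cos5.0° = 150.4; c'Δl = 0.20; W sinα = 13.2
Slice 3: Δl = 1.8/cos18.7° = 1.900 m; N'_3 = 139·cos18.7° = 131.7; c'Δl = 0.19; W sinα = 44.6
Slice 4: Δl = 1.6/cos31.9° = 1.885 m; N'_4 = 97·cos31.9° = 82.4; c'Δl = 0.19; W sinα = 51.3
Slice 5: Δl = 2.0/cos48.6° = 3.024 m; N'_5 = 58·cos48.6° = 38.4; c'Δl = 0.30; W sinα = 43.5
Σc'Δl = 1.2 kN/m; ΣN' = 487.0 kN/m; ΣW sinα = 135.2 kN/m
Resisting = 1.2 + 487.0·tan32.5° = 1.2 + 310.3 = 311.4 kN/m
FS = 311.4 / 135.2 = 2.304

FS = 2.30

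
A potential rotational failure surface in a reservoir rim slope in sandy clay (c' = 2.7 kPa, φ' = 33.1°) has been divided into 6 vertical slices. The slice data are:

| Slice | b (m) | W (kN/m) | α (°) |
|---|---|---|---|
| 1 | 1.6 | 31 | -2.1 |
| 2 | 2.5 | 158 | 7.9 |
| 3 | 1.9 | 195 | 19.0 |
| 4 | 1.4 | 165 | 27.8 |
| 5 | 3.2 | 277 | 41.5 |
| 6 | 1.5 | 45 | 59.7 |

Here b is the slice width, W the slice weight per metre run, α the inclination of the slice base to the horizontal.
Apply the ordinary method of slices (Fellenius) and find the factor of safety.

Ordinary method of slices: FS = Σ[c'·Δl_i + (W_i cosα_i)·tanφ'] / Σ W_i sinα_i, with Δl_i = b_i / cosα_i.
Slice 1: Δl = 1.6/cos(-2.1°) = 1.601 m; N'_1 = 31·cos(-2.1°) = 31.0; c'Δl = 4.32; W sinα = -1.1
Slice 2: Δl = 2.5/cos7.9° = 2.524 m; N'_2 = 158·cos7.9° = 156.5; c'Δl = 6.81; W sinα = 21.7
Slice 3: Δl = 1.9/cos19.0° = 2.009 m; N'_3 = 195·cos19.0° = 184.4; c'Δl = 5.43; W sinα = 63.5
Slice 4: Δl = 1.4/cos27.8° = 1.583 m; N'_4 = 165·cos27.8° = 146.0; c'Δl = 4.27; W sinα = 77.0
Slice 5: Δl = 3.2/cos41.5° = 4.273 m; N'_5 = 277·cos41.5° = 207.5; c'Δl = 11.54; W sinα = 183.5
Slice 6: Δl = 1.5/cos59.7° = 2.973 m; N'_6 = 45·cos59.7° = 22.7; c'Δl = 8.03; W sinα = 38.9
Σc'Δl = 40.4 kN/m; ΣN' = 748.0 kN/m; ΣW sinα = 383.4 kN/m
Resisting = 40.4 + 748.0·tan33.1° = 40.4 + 487.6 = 528.0 kN/m
FS = 528.0 / 383.4 = 1.377

FS = 1.38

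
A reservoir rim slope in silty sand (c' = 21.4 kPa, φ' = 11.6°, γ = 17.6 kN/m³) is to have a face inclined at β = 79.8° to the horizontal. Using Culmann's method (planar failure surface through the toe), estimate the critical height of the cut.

Culmann's analysis gives the critical failure plane at α_cr = (β + φ')/2 = (79.8 + 11.6)/2 = 45.7°, and the critical height
H_c = (4c'/γ) · sinβ cosφ' / [1 − cos(β − φ')]
    = (4·21.4/17.6) · sin79.8°·cos11.6° / [1 − cos(68.2°)]
    = 4.864 · 0.9842·0.9796 / [1 − 0.3714]
    = 4.864 · 0.9641 / 0.6286
    = 7.46 m

H_c = 7.46 m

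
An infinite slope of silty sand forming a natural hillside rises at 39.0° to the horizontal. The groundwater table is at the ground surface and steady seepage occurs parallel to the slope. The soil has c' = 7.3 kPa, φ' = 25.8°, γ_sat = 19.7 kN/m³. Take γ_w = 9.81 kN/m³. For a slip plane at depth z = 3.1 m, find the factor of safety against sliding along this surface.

FS = 0.54

With seepage parallel to the slope and the water table at the surface, the effective normal stress on the slip plane uses the buoyant unit weight γ' = γ_sat − γ_w while the driving shear stress uses γ_sat:
FS = [c' + γ' z cos²β tanφ'] / [γ_sat z sinβ cosβ]
γ' = 19.7 − 9.81 = 9.89 kN/m³
Numerator = 7.3 + 9.89·3.1·cos²39.0°·tan25.8° = 7.3 + 9.89·3.1·0.6040·0.4834 = 16.251 kPa
Denominator = 19.7·3.1·sin39.0°·cos39.0° = 19.7·3.1·0.6293·0.7771 = 29.868 kPa
FS = 16.251 / 29.868 = 0.544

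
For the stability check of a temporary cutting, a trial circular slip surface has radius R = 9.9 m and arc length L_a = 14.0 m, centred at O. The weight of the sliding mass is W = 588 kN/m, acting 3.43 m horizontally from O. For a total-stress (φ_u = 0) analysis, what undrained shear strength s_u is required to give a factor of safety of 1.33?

FS = s_u·L_a·R / (W·d), so s_u = FS·W·d / (L_a·R).
s_u = 1.33·588·3.43 / (14.00·9.9) = 2682.4 / 138.60 = 19.35 kPa

s_u = 19.4 kPa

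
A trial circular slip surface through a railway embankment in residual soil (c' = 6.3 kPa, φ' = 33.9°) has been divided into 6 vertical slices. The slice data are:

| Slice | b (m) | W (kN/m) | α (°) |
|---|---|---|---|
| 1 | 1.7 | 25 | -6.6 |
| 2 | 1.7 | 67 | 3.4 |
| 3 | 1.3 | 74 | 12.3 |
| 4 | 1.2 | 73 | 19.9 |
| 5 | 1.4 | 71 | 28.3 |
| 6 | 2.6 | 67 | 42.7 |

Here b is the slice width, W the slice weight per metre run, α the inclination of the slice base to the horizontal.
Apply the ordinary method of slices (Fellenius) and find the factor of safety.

FS = 2.50

Ordinary method of slices: FS = Σ[c'·Δl_i + (W_i cosα_i)·tanφ'] / Σ W_i sinα_i, with Δl_i = b_i / cosα_i.
Slice 1: Δl = 1.7/cos(-6.6°) = 1.711 m; N'_1 = 25·cos(-6.6°) = 24.8; c'Δl = 10.78; W sinα = -2.9
Slice 2: Δl = 1.7/cos3.4° = 1.703 m; N'_2 = 67·cos3.4° = 66.9; c'Δl = 10.73; W sinα = 4.0
Slice 3: Δl = 1.3/cos12.3° = 1.331 m; N'_3 = 74·cos12.3° = 72.3; c'Δl = 8.38; W sinα = 15.8
Slice 4: Δl = 1.2/cos19.9° = 1.276 m; N'_4 = 73·cos19.9° = 68.6; c'Δl = 8.04; W sinα = 24.8
Slice 5: Δl = 1.4/cos28.3° = 1.590 m; N'_5 = 71·cos28.3° = 62.5; c'Δl = 10.02; W sinα = 33.7
Slice 6: Δl = 2.6/cos42.7° = 3.538 m; N'_6 = 67·cos42.7° = 49.2; c'Δl = 22.29; W sinα = 45.4
Σc'Δl = 70.2 kN/m; ΣN' = 344.4 kN/m; ΣW sinα = 120.8 kN/m
Resisting = 70.2 + 344.4·tan33.9° = 70.2 + 231.4 = 301.7 kN/m
FS = 301.7 / 120.8 = 2.497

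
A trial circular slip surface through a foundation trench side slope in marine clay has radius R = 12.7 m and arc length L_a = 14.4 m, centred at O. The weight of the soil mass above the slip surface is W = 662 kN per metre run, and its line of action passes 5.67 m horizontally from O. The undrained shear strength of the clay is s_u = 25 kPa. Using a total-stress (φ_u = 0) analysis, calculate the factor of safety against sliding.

Taking moments about the centre O, the resisting moment is provided by the undrained shear strength acting along the arc:
M_R = s_u·L_a·R = 25·14.40·12.7 = 4572.0 kN·m/m
M_D = W·d = 662·5.67 = 3753.5 kN·m/m
FS = M_R / M_D = 4572.0 / 3753.5 = 1.218

FS = 1.22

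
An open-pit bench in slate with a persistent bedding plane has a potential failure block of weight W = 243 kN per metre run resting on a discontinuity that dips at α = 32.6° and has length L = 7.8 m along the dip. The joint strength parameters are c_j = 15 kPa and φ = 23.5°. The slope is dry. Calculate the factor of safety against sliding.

Resolving the block weight along and normal to the plane and applying the Mohr–Coulomb strength on the joint:
N' = W cosα = 243·cos32.6° = 204.7 kN/m
Driving force T = W sinα = 243·sin32.6° = 130.9 kN/m
Resisting force R = c_j·L + N'·tanφ = 15·7.8 + 204.7·tan23.5° = 117.0 + 89.0 = 206.0 kN/m
FS = R / T = 206.0 / 130.9 = 1.574

FS = 1.57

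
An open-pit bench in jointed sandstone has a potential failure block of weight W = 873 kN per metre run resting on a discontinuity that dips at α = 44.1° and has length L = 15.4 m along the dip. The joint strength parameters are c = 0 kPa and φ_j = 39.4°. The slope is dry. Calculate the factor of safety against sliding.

FS = 0.85

Resolving the block weight along and normal to the plane and applying the Mohr–Coulomb strength on the joint:
N' = W cosα = 873·cos44.1° = 626.9 kN/m
Driving force T = W sinα = 873·sin44.1° = 607.5 kN/m
Resisting force R = c·L + N'·tanφ_j = 0·15.4 + 626.9·tan39.4° = 0.0 + 515.0 = 515.0 kN/m
FS = R / T = 515.0 / 607.5 = 0.848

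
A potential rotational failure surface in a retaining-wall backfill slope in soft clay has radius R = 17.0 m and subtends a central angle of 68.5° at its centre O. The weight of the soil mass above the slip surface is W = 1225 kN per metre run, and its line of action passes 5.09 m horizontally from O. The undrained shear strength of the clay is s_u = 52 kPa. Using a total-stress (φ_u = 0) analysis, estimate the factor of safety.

Taking moments about the centre O, the resisting moment is provided by the undrained shear strength acting along the arc:
Arc length L_a = R·θ = 17.0·(68.5°·π/180) = 17.0·1.1956 = 20.32 m
M_R = s_u·L_a·R = 52·20.32·17.0 = 17966.7 kN·m/m
M_D = W·d = 1225·5.09 = 6235.2 kN·m/m
FS = M_R / M_D = 17966.7 / 6235.2 = 2.881

FS = 2.88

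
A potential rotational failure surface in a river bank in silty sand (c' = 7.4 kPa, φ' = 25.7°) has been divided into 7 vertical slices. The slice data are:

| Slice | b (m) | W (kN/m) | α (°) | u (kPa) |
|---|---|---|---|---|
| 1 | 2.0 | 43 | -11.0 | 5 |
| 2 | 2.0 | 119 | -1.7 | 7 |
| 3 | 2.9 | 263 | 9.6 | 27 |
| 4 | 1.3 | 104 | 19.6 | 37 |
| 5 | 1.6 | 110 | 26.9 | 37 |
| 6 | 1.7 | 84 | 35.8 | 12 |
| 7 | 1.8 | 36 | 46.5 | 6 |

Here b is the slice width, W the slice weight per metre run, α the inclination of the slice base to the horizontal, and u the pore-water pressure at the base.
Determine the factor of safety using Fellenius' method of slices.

FS = 1.69

Ordinary method of slices: FS = Σ[c'·Δl_i + (W_i cosα_i − u_i·Δl_i)·tanφ'] / Σ W_i sinα_i, with Δl_i = b_i / cosα_i.
Slice 1: Δl = 2.0/cos(-11.0°) = 2.037 m; N'_1 = 43·cos(-11.0°) − 5·2.037 = 32.0; c'Δl = 15.08; W sinα = -8.2
Slice 2: Δl = 2.0/cos(-1.7°) = 2.001 m; N'_2 = 119·cos(-1.7°) − 7·2.001 = 104.9; c'Δl = 14.81; W sinα = -3.5
Slice 3: Δl = 2.9/cos9.6° = 2.941 m; N'_3 = 263·cos9.6° − 27·2.941 = 179.9; c'Δl = 21.76; W sinα = 43.9
Slice 4: Δl = 1.3/cos19.6° = 1.380 m; N'_4 = 104·cos19.6° − 37·1.380 = 46.9; c'Δl = 10.21; W sinα = 34.9
Slice 5: Δl = 1.6/cos26.9° = 1.794 m; N'_5 = 110·cos26.9° − 37·1.794 = 31.7; c'Δl = 13.28; W sinα = 49.8
Slice 6: Δl = 1.7/cos35.8° = 2.096 m; N'_6 = 84·cos35.8° − 12·2.096 = 43.0; c'Δl = 15.51; W sinα = 49.1
Slice 7: Δl = 1.8/cos46.5° = 2.615 m; N'_7 = 36·cos46.5° − 6·2.615 = 9.1; c'Δl = 19.35; W sinα = 26.1
Σc'Δl = 110.0 kN/m; ΣN' = 447.6 kN/m; ΣW sinα = 192.0 kN/m
Resisting = 110.0 + 447.6·tan25.7° = 110.0 + 215.4 = 325.4 kN/m
FS = 325.4 / 192.0 = 1.695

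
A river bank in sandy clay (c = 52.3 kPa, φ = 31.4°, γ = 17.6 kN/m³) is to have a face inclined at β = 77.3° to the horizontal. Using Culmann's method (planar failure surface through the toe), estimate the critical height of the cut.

Culmann's analysis gives the critical failure plane at α_cr = (β + φ)/2 = (77.3 + 31.4)/2 = 54.3°, and the critical height
H_c = (4c/γ) · sinβ cosφ / [1 − cos(β − φ)]
    = (4·52.3/17.6) · sin77.3°·cos31.4° / [1 − cos(45.9°)]
    = 11.886 · 0.9755·0.8536 / [1 − 0.6959]
    = 11.886 · 0.8327 / 0.3041
    = 32.55 m

H_c = 32.55 m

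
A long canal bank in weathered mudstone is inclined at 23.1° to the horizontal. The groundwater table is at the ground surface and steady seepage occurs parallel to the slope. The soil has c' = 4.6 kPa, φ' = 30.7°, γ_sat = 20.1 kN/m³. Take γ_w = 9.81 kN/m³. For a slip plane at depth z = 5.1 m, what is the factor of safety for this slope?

With seepage parallel to the slope and the water table at the surface, the effective normal stress on the slip plane uses the buoyant unit weight γ' = γ_sat − γ_w while the driving shear stress uses γ_sat:
FS = [c' + γ' z cos²β tanφ'] / [γ_sat z sinβ cosβ]
γ' = 20.1 − 9.81 = 10.29 kN/m³
Numerator = 4.6 + 10.29·5.1·cos²23.1°·tan30.7° = 4.6 + 10.29·5.1·0.8461·0.5938 = 30.963 kPa
Denominator = 20.1·5.1·sin23.1°·cos23.1° = 20.1·5.1·0.3923·0.9198 = 36.994 kPa
FS = 30.963 / 36.994 = 0.837

FS = 0.84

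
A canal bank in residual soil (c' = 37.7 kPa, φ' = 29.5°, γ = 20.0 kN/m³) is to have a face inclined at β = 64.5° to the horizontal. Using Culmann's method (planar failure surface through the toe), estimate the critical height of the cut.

Culmann's analysis gives the critical failure plane at α_cr = (β + φ')/2 = (64.5 + 29.5)/2 = 47.0°, and the critical height
H_c = (4c'/γ) · sinβ cosφ' / [1 − cos(β − φ')]
    = (4·37.7/20.0) · sin64.5°·cos29.5° / [1 − cos(35.0°)]
    = 7.540 · 0.9026·0.8704 / [1 − 0.8192]
    = 7.540 · 0.7856 / 0.1808
    = 32.75 m

H_c = 32.75 m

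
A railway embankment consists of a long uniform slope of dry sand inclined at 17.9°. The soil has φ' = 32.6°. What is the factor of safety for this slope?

For a dry cohesionless infinite slope the factor of safety is FS = tanφ' / tanβ.
FS = tan32.6° / tan17.9° = 0.6395 / 0.3230 = 1.980

FS = 1.98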